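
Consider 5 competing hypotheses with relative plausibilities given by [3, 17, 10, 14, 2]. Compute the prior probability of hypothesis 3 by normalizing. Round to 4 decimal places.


Sum of weights = 3 + 17 + 10 + 14 + 2 = 46
Normalized prior for H3 = 10 / 46
= 0.2174

0.2174


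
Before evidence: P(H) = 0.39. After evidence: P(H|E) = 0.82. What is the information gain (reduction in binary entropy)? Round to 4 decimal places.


Prior entropy = 0.9648
Posterior entropy = 0.6801
Information gain = 0.9648 - 0.6801 = 0.2847

0.2847


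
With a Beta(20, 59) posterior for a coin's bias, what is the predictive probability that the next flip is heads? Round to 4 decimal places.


The predictive probability equals the posterior mean.
P(next = heads) = alpha / (alpha + beta)
= 20 / 79 = 0.2532

0.2532


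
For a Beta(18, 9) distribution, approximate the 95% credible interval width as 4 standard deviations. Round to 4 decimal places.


Variance of Beta(a,b) = ab / ((a+b)^2 * (a+b+1))
= 18*9 / ((27)^2 * 28)
= 0.0079
SD = sqrt(0.0079) = 0.0891
Width = 4 * SD = 0.3563

0.3563


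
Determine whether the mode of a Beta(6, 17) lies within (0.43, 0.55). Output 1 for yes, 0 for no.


First find the mode: (a-1)/(a+b-2) = 0.2381
Is 0.2381 in (0.43, 0.55)? 0

0


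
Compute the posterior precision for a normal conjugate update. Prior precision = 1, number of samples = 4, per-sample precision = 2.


tau_post = tau_0 + n * tau
= 1 + 4 * 2 = 9

9


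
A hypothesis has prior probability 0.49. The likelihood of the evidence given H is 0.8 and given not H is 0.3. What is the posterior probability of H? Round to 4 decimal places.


Using Bayes' theorem:
P(E) = 0.49 * 0.8 + 0.51 * 0.3
P(E) = 0.545
P(H|E) = (0.49 * 0.8) / 0.545 = 0.7193

0.7193


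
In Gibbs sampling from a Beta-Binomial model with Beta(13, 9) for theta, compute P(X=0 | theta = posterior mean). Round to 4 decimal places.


Posterior mean = alpha/(alpha+beta) = 13/22 = 0.5909
P(X=0|theta=mean) = 1 - theta = 0.4091

0.4091


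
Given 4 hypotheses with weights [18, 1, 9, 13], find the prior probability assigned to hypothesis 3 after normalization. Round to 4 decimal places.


To normalize, divide each weight by the sum of all weights.
Sum = 41
Prior(H3) = 9/41 = 0.2195

0.2195


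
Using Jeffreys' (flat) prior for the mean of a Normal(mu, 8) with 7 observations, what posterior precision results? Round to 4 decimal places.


Flat prior means prior precision is 0.
Posterior precision = n / sigma^2 = 7/8 = 0.875

0.875


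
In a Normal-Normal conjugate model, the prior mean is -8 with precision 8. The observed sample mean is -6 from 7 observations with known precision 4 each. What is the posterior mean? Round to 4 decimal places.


Posterior precision = tau0 + n*tau = 8 + 7*4 = 36
Posterior mean = (tau0*mu0 + n*tau*xbar) / posterior_precision
= (8*-8 + 7*4*-6) / 36
= -232 / 36 = -6.4444

-6.4444


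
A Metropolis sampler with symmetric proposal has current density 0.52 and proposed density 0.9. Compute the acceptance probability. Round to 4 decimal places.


For symmetric proposals, acceptance = min(1, pi(x*)/pi(x))
= min(1, 0.9/0.52)
= min(1, 1.7308) = 1.0

1.0


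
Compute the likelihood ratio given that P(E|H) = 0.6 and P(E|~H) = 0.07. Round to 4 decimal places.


LR = P(E|H) / P(E|~H)
= 0.6 / 0.07 = 8.5714

8.5714


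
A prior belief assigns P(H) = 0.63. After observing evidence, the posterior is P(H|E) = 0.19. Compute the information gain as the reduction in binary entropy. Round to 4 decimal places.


H(prior) = -0.63*log2(0.63) - 0.37*log2(0.37)
= 0.9507
H(post) = -0.19*log2(0.19) - 0.81*log2(0.81)
= 0.7015
IG = 0.9507 - 0.7015 = 0.2492

0.2492


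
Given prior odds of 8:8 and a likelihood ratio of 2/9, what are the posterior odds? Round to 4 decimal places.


Posterior odds = prior odds * LR
Prior odds = 8/8 = 1.0
LR = 2/9 = 0.2222
Posterior odds = 1.0 * 0.2222 = 0.2222

0.2222


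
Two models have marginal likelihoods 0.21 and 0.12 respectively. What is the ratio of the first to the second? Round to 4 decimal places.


Evidence ratio = 0.21 / 0.12
= 1.75

1.75


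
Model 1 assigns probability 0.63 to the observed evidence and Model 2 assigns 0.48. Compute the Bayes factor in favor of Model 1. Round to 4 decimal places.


BF = P(data|M1) / P(data|M2)
= 0.63 / 0.48 = 1.3125

1.3125


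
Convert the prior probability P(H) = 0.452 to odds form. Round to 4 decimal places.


P(not H) = 1 - 0.452 = 0.548
Odds = 0.452 / 0.548 = 0.8248

0.8248


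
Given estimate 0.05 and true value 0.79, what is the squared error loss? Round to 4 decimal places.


Squared error = (estimate - true)^2
Difference = -0.74
Loss = -0.74^2 = 0.5476

0.5476


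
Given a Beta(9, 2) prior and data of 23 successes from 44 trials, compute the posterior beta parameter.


Number of failures = 44 - 23 = 21
Posterior beta = 2 + 21 = 23

23


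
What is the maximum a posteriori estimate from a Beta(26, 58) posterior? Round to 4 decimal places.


The MAP estimate equals the mode of the distribution.
Mode of Beta(a,b) = (a-1)/(a+b-2)
= 25/82
= 0.3049

0.3049


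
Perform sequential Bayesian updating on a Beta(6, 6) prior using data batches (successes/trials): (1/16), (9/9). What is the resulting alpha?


Accumulate successes: 10
Posterior alpha = prior alpha + sum of successes
= 6 + 10 = 16

16


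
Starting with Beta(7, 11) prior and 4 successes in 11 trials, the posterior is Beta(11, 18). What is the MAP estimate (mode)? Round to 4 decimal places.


The mode of Beta(a, b) when a > 1 and b > 1 is (a-1)/(a+b-2)
= (11 - 1) / (11 + 18 - 2)
= 10 / 27
= 0.3704

0.3704


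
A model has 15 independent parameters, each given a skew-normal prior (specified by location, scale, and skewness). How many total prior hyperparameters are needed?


Each skew-normal prior needs 3 hyperparameters (location, scale, and skewness).
Total = 3 * 15 = 45

45


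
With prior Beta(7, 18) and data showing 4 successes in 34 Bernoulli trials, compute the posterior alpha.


Conjugate update: alpha_posterior = alpha_prior + k
= 7 + 4 = 11

11


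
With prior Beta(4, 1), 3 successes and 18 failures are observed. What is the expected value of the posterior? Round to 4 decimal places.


Posterior = Beta(7, 19)
E[theta] = alpha/(alpha+beta)
= 7/26 = 0.2692

0.2692


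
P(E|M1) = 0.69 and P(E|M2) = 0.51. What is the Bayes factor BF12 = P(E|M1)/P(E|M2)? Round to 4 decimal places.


Bayes factor BF12 = P(E|M1) / P(E|M2)
= 0.69 / 0.51
= 1.3529

1.3529


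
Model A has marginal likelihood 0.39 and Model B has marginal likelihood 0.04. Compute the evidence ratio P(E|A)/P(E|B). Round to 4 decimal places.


Evidence ratio = P(E|A) / P(E|B)
= 0.39 / 0.04
= 9.75

9.75


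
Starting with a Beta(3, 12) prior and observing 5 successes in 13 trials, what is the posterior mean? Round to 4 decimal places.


Posterior parameters: alpha = 3 + 5 = 8
beta = 12 + 8 = 20
Posterior mean = alpha / (alpha + beta) = 8 / 28
= 0.2857

0.2857


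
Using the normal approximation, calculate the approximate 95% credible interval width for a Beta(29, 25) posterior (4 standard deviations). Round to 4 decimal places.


Var(Beta) = 29*25/(54^2 * 55) = 0.0045
SD = 0.0672
Width ~ 4*SD = 0.2689

0.2689


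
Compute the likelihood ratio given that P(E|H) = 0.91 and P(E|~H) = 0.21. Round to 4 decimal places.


LR = P(E|H) / P(E|~H)
= 0.91 / 0.21 = 4.3333

4.3333


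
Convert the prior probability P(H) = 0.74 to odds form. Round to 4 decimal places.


P(not H) = 1 - 0.74 = 0.26
Odds = 0.74 / 0.26 = 2.8462

2.8462


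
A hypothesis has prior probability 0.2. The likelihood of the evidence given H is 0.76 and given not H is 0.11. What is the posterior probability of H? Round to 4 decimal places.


Using Bayes' theorem:
P(E) = 0.2 * 0.76 + 0.8 * 0.11
P(E) = 0.24
P(H|E) = (0.2 * 0.76) / 0.24 = 0.6333

0.6333


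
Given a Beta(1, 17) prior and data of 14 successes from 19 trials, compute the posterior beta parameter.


Number of failures = 19 - 14 = 5
Posterior beta = 17 + 5 = 22

22


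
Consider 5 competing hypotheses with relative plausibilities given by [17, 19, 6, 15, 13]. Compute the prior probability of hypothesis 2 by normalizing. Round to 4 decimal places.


Sum of weights = 17 + 19 + 6 + 15 + 13 = 70
Normalized prior for H2 = 19 / 70
= 0.2714

0.2714


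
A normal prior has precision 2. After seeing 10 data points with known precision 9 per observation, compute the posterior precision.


In the conjugate normal model, precisions add:
tau_posterior = tau_prior + n * tau_data
= 2 + 10*9 = 92

92


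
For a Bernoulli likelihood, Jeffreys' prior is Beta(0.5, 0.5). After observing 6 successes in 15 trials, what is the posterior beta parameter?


Jeffreys' prior for Bernoulli is Beta(0.5, 0.5).
Posterior is Beta(0.5 + k, 0.5 + n - k).
Posterior beta = 0.5 + (n - k) = 0.5 + 9 = 9.5

9.5


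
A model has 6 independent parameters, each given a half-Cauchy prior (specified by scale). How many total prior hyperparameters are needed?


Each half-Cauchy prior needs 1 hyperparameter (scale).
Total = 1 * 6 = 6

6


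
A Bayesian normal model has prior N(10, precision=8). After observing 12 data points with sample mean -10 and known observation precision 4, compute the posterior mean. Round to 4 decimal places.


Posterior mean = (prior_precision * prior_mean + n * data_precision * data_mean) / (prior_precision + n * data_precision)
Numerator = 8*10 + 12*4*-10 = -400
Denominator = 8 + 12*4 = 56
Posterior mean = -7.1429

-7.1429


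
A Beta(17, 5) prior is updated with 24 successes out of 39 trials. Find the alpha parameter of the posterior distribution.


In the Beta-Binomial conjugate update:
alpha_post = alpha_prior + successes
= 17 + 24
= 41

41


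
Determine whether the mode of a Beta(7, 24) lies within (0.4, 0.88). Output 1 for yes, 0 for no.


First find the mode: (a-1)/(a+b-2) = 0.2069
Is 0.2069 in (0.4, 0.88)? 0

0


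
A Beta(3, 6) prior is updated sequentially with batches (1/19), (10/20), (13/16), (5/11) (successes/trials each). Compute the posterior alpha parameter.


Sequential conjugate updating is equivalent to a single batch update.
Total successes across all batches = 29
alpha_posterior = alpha_prior + total_successes = 3 + 29
= 32

32


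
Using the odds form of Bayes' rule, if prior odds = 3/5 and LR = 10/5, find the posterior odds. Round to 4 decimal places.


Bayes' rule in odds form: posterior odds = prior odds * LR
= (3 * 10) / (5 * 5)
= 30/25 = 1.2

1.2


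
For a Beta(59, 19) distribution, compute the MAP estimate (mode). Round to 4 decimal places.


MAP = mode = (a-1)/(a+b-2)
= (59-1)/(59+19-2)
= 58/76 = 0.7632

0.7632


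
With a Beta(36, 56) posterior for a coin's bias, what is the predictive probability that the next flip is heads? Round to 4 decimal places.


The predictive probability equals the posterior mean.
P(next = heads) = alpha / (alpha + beta)
= 36 / 92 = 0.3913

0.3913


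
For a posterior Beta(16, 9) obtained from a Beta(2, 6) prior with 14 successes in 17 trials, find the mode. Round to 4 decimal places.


Mode = (alpha - 1) / (alpha + beta - 2)
= 15 / 23
= 0.6522

0.6522


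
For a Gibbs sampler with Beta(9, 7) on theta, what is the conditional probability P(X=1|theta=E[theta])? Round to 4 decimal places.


E[theta] = 9/(9+7) = 0.5625
P(X=1|theta) = theta = 0.5625

0.5625


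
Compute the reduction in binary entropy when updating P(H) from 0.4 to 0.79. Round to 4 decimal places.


H_before = -p*log2(p) - (1-p)*log2(1-p) for p=0.4: 0.971
H_after for p=0.79: 0.7415
Reduction = 0.971 - 0.7415 = 0.2295

0.2295


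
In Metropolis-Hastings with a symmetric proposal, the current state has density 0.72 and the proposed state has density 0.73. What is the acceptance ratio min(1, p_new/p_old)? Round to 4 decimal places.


Ratio = p_new / p_old = 0.73 / 0.72 = 1.0139
Acceptance = min(1, 1.0139) = 1.0

1.0


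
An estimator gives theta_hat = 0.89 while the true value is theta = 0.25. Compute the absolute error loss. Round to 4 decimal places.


The absolute error loss is |theta_hat - theta|
= |0.89 - 0.25|
= 0.64

0.64


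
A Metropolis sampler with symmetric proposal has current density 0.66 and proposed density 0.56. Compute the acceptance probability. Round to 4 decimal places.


For symmetric proposals, acceptance = min(1, pi(x*)/pi(x))
= min(1, 0.56/0.66)
= min(1, 0.8485) = 0.8485

0.8485


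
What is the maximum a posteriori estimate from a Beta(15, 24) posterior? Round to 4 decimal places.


The MAP estimate equals the mode of the distribution.
Mode of Beta(a,b) = (a-1)/(a+b-2)
= 14/37
= 0.3784

0.3784


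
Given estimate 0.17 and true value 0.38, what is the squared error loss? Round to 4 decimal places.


Squared error = (estimate - true)^2
Difference = -0.21
Loss = -0.21^2 = 0.0441

0.0441


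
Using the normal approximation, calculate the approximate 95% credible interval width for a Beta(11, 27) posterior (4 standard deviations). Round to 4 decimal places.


Var(Beta) = 11*27/(38^2 * 39) = 0.0053
SD = 0.0726
Width ~ 4*SD = 0.2905

0.2905


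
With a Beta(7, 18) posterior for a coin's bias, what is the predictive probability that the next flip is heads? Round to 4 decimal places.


The predictive probability equals the posterior mean.
P(next = heads) = alpha / (alpha + beta)
= 7 / 25 = 0.28

0.28


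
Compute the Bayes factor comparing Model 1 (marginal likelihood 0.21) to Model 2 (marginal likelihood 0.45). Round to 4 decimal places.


BF12 = marginal likelihood of M1 / marginal likelihood of M2
= 0.21/0.45
= 0.4667

0.4667


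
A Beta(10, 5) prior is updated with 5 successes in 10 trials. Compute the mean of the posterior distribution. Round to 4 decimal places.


After update: Beta(15, 10)
Mean = 15 / (15 + 10) = 15 / 25
= 0.6

0.6


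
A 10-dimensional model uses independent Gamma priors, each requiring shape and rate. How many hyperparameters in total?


Per parameter: 2 (shape and rate).
Total = 10 * 2 = 20

20


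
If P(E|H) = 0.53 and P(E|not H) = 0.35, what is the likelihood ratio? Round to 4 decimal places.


Likelihood ratio = P(E|H) / P(E|not H)
= 0.53 / 0.35
= 1.5143

1.5143


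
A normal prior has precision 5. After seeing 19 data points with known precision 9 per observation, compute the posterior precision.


In the conjugate normal model, precisions add:
tau_posterior = tau_prior + n * tau_data
= 5 + 19*9 = 176

176


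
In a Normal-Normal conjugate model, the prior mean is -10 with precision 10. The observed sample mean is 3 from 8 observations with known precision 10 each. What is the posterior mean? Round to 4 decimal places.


Posterior precision = tau0 + n*tau = 10 + 8*10 = 90
Posterior mean = (tau0*mu0 + n*tau*xbar) / posterior_precision
= (10*-10 + 8*10*3) / 90
= 140 / 90 = 1.5556

1.5556


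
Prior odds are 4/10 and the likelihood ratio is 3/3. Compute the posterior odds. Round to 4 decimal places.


Posterior odds = prior odds * likelihood ratio
= (4/10) * (3/3)
= 12 / 30
= 0.4

0.4


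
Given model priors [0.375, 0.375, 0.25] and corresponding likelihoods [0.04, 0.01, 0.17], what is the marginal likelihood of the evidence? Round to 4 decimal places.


P(E) = sum_i P(M_i) P(E|M_i)
= 0.015 + 0.0037 + 0.0425
= 0.0612

0.0612


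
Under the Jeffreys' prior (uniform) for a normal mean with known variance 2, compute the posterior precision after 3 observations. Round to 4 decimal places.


Prior precision = 0 (flat prior).
Post. prec. = 0 + n/var = 3/2 = 1.5

1.5


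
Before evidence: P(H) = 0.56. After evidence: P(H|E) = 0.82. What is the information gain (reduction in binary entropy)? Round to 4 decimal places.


Prior entropy = 0.9896
Posterior entropy = 0.6801
Information gain = 0.9896 - 0.6801 = 0.3095

0.3095


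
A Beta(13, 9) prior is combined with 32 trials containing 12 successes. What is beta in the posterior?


In conjugate updating:
beta_posterior = beta_prior + (n - k)
= 9 + (32 - 12)
= 9 + 20 = 29

29


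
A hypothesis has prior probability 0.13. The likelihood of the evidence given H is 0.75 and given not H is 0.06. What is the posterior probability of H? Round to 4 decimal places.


Using Bayes' theorem:
P(E) = 0.13 * 0.75 + 0.87 * 0.06
P(E) = 0.1497
P(H|E) = (0.13 * 0.75) / 0.1497 = 0.6513

0.6513


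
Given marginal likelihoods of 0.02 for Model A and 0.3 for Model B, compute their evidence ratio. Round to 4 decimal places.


Ratio = ML(A) / ML(B) = 0.02/0.3
= 0.0667

0.0667


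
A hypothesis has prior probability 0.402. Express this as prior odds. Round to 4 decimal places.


Odds = P(H) / P(not H) = 0.402 / 0.598
= 0.6722

0.6722


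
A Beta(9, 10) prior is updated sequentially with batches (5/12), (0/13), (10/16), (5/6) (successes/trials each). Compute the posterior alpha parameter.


Sequential conjugate updating is equivalent to a single batch update.
Total successes across all batches = 20
alpha_posterior = alpha_prior + total_successes = 9 + 20
= 29

29


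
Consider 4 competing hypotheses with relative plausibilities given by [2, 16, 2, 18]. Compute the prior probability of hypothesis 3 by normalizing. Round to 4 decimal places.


Sum of weights = 2 + 16 + 2 + 18 = 38
Normalized prior for H3 = 2 / 38
= 0.0526

0.0526


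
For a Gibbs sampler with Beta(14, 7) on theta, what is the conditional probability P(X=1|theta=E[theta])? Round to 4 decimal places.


E[theta] = 14/(14+7) = 0.6667
P(X=1|theta) = theta = 0.6667

0.6667


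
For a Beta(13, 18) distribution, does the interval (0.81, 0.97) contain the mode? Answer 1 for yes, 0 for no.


Mode of Beta(a,b) = (a-1)/(a+b-2)
= (13-1)/(13+18-2) = 0.4138
Check: 0.81 <= 0.4138 <= 0.97?
Result: 0

0


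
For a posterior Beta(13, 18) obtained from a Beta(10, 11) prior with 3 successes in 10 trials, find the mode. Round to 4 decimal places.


Mode = (alpha - 1) / (alpha + beta - 2)
= 12 / 29
= 0.4138

0.4138


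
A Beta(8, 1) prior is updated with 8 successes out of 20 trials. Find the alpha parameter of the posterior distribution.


In the Beta-Binomial conjugate update:
alpha_post = alpha_prior + successes
= 8 + 8
= 16

16


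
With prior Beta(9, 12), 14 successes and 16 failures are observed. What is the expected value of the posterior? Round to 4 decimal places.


Posterior = Beta(23, 28)
E[theta] = alpha/(alpha+beta)
= 23/51 = 0.451

0.451


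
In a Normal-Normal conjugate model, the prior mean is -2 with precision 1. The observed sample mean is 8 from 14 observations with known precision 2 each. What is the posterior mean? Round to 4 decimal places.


Posterior precision = tau0 + n*tau = 1 + 14*2 = 29
Posterior mean = (tau0*mu0 + n*tau*xbar) / posterior_precision
= (1*-2 + 14*2*8) / 29
= 222 / 29 = 7.6552

7.6552


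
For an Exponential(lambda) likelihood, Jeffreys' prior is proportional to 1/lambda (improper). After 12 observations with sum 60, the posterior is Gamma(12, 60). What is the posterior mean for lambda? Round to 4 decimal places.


Posterior = Gamma(n, sum_x) = Gamma(12, 60)
Posterior mean = shape/rate = 12/60
= 0.2

0.2


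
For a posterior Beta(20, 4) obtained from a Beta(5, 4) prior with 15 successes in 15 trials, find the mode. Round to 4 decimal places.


Mode = (alpha - 1) / (alpha + beta - 2)
= 19 / 22
= 0.8636

0.8636


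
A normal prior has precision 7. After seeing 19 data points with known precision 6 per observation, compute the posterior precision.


In the conjugate normal model, precisions add:
tau_posterior = tau_prior + n * tau_data
= 7 + 19*6 = 121

121


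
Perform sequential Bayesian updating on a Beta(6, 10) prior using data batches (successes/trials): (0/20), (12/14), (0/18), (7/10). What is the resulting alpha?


Accumulate successes: 19
Posterior alpha = prior alpha + sum of successes
= 6 + 19 = 25

25


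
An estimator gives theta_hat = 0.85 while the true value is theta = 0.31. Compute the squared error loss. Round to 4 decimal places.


The squared error loss is (theta_hat - theta)^2
= (0.85 - 0.31)^2
= (0.54)^2 = 0.2916

0.2916


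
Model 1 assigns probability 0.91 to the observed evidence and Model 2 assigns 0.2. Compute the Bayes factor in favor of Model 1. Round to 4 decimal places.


BF = P(data|M1) / P(data|M2)
= 0.91 / 0.2 = 4.55

4.55


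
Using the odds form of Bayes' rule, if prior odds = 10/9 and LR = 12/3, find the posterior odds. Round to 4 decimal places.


Bayes' rule in odds form: posterior odds = prior odds * LR
= (10 * 12) / (9 * 3)
= 120/27 = 4.4444

4.4444


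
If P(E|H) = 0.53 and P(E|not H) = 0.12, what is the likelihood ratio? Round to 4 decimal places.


Likelihood ratio = P(E|H) / P(E|not H)
= 0.53 / 0.12
= 4.4167

4.4167


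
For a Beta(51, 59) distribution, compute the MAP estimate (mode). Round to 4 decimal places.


MAP = mode = (a-1)/(a+b-2)
= (51-1)/(51+59-2)
= 50/108 = 0.463

0.463


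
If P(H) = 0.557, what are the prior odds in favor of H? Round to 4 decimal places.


Prior odds = P(H) / (1 - P(H))
= 0.557 / 0.443
= 1.2573

1.2573


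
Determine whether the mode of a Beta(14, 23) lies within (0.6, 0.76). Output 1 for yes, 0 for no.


First find the mode: (a-1)/(a+b-2) = 0.3714
Is 0.3714 in (0.6, 0.76)? 0

0


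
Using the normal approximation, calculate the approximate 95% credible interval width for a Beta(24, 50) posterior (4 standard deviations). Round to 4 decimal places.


Var(Beta) = 24*50/(74^2 * 75) = 0.0029
SD = 0.0541
Width ~ 4*SD = 0.2162

0.2162


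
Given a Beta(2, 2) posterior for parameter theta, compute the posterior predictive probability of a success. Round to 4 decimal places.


For a Beta-Bernoulli model, the predictive probability is the mean:
P(success) = 2/(2+2) = 2/4 = 0.5

0.5


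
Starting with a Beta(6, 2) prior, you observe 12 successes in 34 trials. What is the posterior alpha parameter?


For a Beta-Binomial conjugate model:
Posterior alpha = prior alpha + number of successes
= 6 + 12 = 18

18


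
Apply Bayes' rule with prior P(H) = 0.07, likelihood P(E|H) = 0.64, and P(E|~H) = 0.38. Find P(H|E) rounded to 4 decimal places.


Step 1: Compute marginal P(E) = P(E|H)P(H) + P(E|~H)P(~H)
= 0.64*0.07 + 0.38*0.93 = 0.3982
Step 2: P(H|E) = P(E|H)P(H)/P(E) = 0.0448/0.3982
= 0.1125

0.1125


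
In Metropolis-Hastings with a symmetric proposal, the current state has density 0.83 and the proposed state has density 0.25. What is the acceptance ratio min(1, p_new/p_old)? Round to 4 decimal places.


Ratio = p_new / p_old = 0.25 / 0.83 = 0.3012
Acceptance = min(1, 0.3012) = 0.3012

0.3012


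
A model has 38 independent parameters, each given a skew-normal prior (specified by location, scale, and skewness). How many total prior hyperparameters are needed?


Each skew-normal prior needs 3 hyperparameters (location, scale, and skewness).
Total = 3 * 38 = 114

114


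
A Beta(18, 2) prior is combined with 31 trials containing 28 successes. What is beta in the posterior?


In conjugate updating:
beta_posterior = beta_prior + (n - k)
= 2 + (31 - 28)
= 2 + 3 = 5

5


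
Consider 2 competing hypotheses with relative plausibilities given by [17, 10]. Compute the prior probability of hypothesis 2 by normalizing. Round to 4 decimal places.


Sum of weights = 17 + 10 = 27
Normalized prior for H2 = 10 / 27
= 0.3704

0.3704


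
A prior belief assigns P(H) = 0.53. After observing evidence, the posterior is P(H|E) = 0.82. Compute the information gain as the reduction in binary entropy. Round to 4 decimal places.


H(prior) = -0.53*log2(0.53) - 0.47*log2(0.47)
= 0.9974
H(post) = -0.82*log2(0.82) - 0.18*log2(0.18)
= 0.6801
IG = 0.9974 - 0.6801 = 0.3173

0.3173


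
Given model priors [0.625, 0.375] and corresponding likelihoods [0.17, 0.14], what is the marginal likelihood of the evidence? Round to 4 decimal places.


P(E) = sum_i P(M_i) P(E|M_i)
= 0.1063 + 0.0525
= 0.1588

0.1588


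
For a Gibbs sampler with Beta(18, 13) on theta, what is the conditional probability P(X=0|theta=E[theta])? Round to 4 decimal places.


E[theta] = 18/(18+13) = 0.5806
P(X=0|theta) = 1 - theta = 0.4194

0.4194


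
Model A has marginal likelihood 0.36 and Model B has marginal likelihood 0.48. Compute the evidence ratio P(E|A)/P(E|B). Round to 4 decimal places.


Evidence ratio = P(E|A) / P(E|B)
= 0.36 / 0.48
= 0.75

0.75


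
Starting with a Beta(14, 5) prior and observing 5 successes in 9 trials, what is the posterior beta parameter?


Posterior beta = prior beta + failures
Failures = 9 - 5 = 4
beta_post = 5 + 4 = 9

9


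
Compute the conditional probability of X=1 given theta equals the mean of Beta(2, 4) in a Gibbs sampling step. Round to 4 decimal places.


Mean of Beta(2, 4) = 0.3333
P(X=1 | theta=0.3333) = 0.3333

0.3333


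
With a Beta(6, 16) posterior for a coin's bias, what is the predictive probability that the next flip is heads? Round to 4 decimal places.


The predictive probability equals the posterior mean.
P(next = heads) = alpha / (alpha + beta)
= 6 / 22 = 0.2727

0.2727


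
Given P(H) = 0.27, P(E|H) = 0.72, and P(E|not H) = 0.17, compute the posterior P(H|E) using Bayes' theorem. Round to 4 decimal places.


By Bayes' theorem: P(H|E) = P(E|H)*P(H) / P(E)
P(E) = P(E|H)*P(H) + P(E|not H)*P(not H)
P(E) = 0.72*0.27 + 0.17*0.73 = 0.3185
P(H|E) = 0.72*0.27 / 0.3185 = 0.6104

0.6104


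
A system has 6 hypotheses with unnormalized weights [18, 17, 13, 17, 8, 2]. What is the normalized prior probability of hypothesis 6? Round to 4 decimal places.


The normalized prior is the weight divided by the total.
Total weight = 75
P(H6) = 2 / 75 = 0.0267

0.0267


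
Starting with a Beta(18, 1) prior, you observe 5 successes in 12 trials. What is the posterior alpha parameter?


For a Beta-Binomial conjugate model:
Posterior alpha = prior alpha + number of successes
= 18 + 5 = 23

23


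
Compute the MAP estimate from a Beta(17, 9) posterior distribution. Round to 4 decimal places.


MAP = mode of Beta distribution
= (alpha - 1)/(alpha + beta - 2)
= (17-1)/(17+9-2)
= 16/24 = 0.6667

0.6667


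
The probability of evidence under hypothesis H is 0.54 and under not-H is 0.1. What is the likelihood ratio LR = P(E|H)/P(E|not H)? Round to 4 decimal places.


LR = 0.54 / 0.1
= 5.4

5.4


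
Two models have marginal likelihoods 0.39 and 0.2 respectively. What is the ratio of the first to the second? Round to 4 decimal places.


Evidence ratio = 0.39 / 0.2
= 1.95

1.95


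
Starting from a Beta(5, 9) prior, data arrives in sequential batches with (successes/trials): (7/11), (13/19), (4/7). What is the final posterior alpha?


In sequential Bayesian updating, we sum all successes.
Total successes = 24
Final alpha = 5 + 24 = 29

29


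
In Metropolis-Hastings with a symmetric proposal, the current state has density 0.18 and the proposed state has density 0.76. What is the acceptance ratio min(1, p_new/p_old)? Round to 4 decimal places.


Ratio = p_new / p_old = 0.76 / 0.18 = 4.2222
Acceptance = min(1, 4.2222) = 1.0

1.0


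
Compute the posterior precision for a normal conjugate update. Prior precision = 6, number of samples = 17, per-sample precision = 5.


tau_post = tau_0 + n * tau
= 6 + 17 * 5 = 91

91


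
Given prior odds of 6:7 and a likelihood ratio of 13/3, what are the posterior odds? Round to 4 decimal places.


Posterior odds = prior odds * LR
Prior odds = 6/7 = 0.8571
LR = 13/3 = 4.3333
Posterior odds = 0.8571 * 4.3333 = 3.7143

3.7143


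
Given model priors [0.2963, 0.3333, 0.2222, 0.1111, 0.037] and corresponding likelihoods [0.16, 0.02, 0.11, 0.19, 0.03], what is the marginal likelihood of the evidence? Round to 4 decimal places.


P(E) = sum_i P(M_i) P(E|M_i)
= 0.0474 + 0.0067 + 0.0244 + 0.0211 + 0.0011
= 0.1007

0.1007


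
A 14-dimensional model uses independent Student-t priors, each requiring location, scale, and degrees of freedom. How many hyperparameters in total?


Per parameter: 3 (location, scale, and degrees of freedom).
Total = 14 * 3 = 42

42


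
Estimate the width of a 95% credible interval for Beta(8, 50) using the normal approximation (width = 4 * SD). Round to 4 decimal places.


For Beta(a,b): Var = ab/((a+b)^2(a+b+1))
Var = 0.002, SD = 0.0449
Approximate 95% CI width = 4 * 0.0449 = 0.1796

0.1796


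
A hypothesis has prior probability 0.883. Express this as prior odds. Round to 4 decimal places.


Odds = P(H) / P(not H) = 0.883 / 0.117
= 7.547

7.547


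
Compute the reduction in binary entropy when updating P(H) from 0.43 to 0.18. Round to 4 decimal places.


H_before = -p*log2(p) - (1-p)*log2(1-p) for p=0.43: 0.9858
H_after for p=0.18: 0.6801
Reduction = 0.9858 - 0.6801 = 0.3057

0.3057


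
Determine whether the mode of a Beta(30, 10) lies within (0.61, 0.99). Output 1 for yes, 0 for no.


First find the mode: (a-1)/(a+b-2) = 0.7632
Is 0.7632 in (0.61, 0.99)? 1

1


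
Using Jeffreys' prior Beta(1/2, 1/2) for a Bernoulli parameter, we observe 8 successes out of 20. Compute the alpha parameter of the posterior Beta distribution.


Conjugate update: Beta(0.5 + k, 0.5 + n - k).
k = 8, n - k = 12
Posterior alpha = 0.5 + k = 0.5 + 8 = 8.5

8.5


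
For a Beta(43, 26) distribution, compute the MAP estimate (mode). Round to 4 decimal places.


MAP = mode = (a-1)/(a+b-2)
= (43-1)/(43+26-2)
= 42/67 = 0.6269

0.6269


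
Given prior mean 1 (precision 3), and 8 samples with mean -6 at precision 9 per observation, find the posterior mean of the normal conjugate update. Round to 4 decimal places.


The posterior mean is a precision-weighted average of prior and data.
Post. prec. = 3 + 72 = 75
Post. mean = (3 + -432)/75 = -429/75 = -5.72

-5.72


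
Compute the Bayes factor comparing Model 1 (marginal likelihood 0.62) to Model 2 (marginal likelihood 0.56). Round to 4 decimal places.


BF12 = marginal likelihood of M1 / marginal likelihood of M2
= 0.62/0.56
= 1.1071

1.1071


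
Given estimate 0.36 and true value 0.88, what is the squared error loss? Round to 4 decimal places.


Squared error = (estimate - true)^2
Difference = -0.52
Loss = -0.52^2 = 0.2704

0.2704


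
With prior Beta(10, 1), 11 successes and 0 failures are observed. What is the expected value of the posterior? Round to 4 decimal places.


Posterior = Beta(21, 1)
E[theta] = alpha/(alpha+beta)
= 21/22 = 0.9545

0.9545


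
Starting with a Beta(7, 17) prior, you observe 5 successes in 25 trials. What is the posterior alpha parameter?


For a Beta-Binomial conjugate model:
Posterior alpha = prior alpha + number of successes
= 7 + 5 = 12

12


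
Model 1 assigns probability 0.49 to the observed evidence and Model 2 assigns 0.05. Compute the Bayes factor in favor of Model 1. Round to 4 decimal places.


BF = P(data|M1) / P(data|M2)
= 0.49 / 0.05 = 9.8

9.8


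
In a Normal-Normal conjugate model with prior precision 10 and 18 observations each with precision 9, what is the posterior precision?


Posterior precision = prior precision + n * observation precision
= 10 + 18 * 9
= 10 + 162 = 172

172


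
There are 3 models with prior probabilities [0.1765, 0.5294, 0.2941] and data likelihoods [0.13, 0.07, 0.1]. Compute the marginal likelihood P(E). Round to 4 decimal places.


P(E) = sum over models of P(M_i) * P(E|M_i)
= 0.1765*0.13 + 0.5294*0.07 + 0.2941*0.1
= 0.0894

0.0894


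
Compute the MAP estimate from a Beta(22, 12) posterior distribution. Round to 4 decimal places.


MAP = mode of Beta distribution
= (alpha - 1)/(alpha + beta - 2)
= (22-1)/(22+12-2)
= 21/32 = 0.6562

0.6562


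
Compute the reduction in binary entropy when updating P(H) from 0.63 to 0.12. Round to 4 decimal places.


H_before = -p*log2(p) - (1-p)*log2(1-p) for p=0.63: 0.9507
H_after for p=0.12: 0.5294
Reduction = 0.9507 - 0.5294 = 0.4213

0.4213


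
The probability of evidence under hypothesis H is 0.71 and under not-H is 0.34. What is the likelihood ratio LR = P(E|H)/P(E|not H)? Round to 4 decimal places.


LR = 0.71 / 0.34
= 2.0882

2.0882


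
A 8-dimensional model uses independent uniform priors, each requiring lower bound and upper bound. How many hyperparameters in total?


Per parameter: 2 (lower bound and upper bound).
Total = 8 * 2 = 16

16


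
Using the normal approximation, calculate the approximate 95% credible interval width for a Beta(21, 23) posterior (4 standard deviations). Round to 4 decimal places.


Var(Beta) = 21*23/(44^2 * 45) = 0.0055
SD = 0.0745
Width ~ 4*SD = 0.2978

0.2978


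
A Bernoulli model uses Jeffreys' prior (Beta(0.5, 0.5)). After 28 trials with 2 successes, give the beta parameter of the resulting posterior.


Posterior = Beta(prior_alpha + successes, prior_beta + failures)
= Beta(0.5 + 2, 0.5 + 26)
Posterior beta = 0.5 + (n - k) = 0.5 + 26 = 26.5

26.5


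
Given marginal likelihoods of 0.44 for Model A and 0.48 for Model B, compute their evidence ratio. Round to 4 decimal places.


Ratio = ML(A) / ML(B) = 0.44/0.48
= 0.9167

0.9167


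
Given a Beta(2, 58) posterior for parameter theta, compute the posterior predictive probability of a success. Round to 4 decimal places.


For a Beta-Bernoulli model, the predictive probability is the mean:
P(success) = 2/(2+58) = 2/60 = 0.0333

0.0333


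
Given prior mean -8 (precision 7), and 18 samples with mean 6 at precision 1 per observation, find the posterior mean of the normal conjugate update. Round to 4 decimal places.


The posterior mean is a precision-weighted average of prior and data.
Post. prec. = 7 + 18 = 25
Post. mean = (-56 + 108)/25 = 52/25 = 2.08

2.08


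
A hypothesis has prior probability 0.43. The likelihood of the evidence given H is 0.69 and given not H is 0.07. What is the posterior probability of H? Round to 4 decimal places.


Using Bayes' theorem:
P(E) = 0.43 * 0.69 + 0.57 * 0.07
P(E) = 0.3366
P(H|E) = (0.43 * 0.69) / 0.3366 = 0.8815

0.8815


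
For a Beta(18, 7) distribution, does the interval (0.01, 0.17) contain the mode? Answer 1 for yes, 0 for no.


Mode of Beta(a,b) = (a-1)/(a+b-2)
= (18-1)/(18+7-2) = 0.7391
Check: 0.01 <= 0.7391 <= 0.17?
Result: 0

0


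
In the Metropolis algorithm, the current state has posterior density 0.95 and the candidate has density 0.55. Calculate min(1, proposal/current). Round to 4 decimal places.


Ratio = 0.55/0.95 = 0.5789
Acceptance probability = min(1, 0.5789)
= 0.5789

0.5789


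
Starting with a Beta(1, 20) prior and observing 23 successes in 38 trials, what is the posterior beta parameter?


Posterior beta = prior beta + failures
Failures = 38 - 23 = 15
beta_post = 20 + 15 = 35

35


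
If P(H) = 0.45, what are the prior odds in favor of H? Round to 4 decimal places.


Prior odds = P(H) / (1 - P(H))
= 0.45 / 0.55
= 0.8182

0.8182


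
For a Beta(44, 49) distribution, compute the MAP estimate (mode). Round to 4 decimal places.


MAP = mode = (a-1)/(a+b-2)
= (44-1)/(44+49-2)
= 43/91 = 0.4725

0.4725


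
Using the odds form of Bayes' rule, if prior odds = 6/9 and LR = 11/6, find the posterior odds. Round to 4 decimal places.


Bayes' rule in odds form: posterior odds = prior odds * LR
= (6 * 11) / (9 * 6)
= 66/54 = 1.2222

1.2222


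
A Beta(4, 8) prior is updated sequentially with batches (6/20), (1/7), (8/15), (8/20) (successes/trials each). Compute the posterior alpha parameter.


Sequential conjugate updating is equivalent to a single batch update.
Total successes across all batches = 23
alpha_posterior = alpha_prior + total_successes = 4 + 23
= 27

27


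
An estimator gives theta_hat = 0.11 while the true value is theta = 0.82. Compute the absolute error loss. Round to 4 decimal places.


The absolute error loss is |theta_hat - theta|
= |0.11 - 0.82|
= 0.71

0.71


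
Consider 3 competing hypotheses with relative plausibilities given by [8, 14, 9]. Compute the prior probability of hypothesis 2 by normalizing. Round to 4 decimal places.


Sum of weights = 8 + 14 + 9 = 31
Normalized prior for H2 = 14 / 31
= 0.4516

0.4516


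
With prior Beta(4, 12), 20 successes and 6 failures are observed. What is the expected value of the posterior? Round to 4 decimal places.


Posterior = Beta(24, 18)
E[theta] = alpha/(alpha+beta)
= 24/42 = 0.5714

0.5714


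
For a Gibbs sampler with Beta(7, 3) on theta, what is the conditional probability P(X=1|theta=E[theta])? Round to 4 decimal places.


E[theta] = 7/(7+3) = 0.7
P(X=1|theta) = theta = 0.7

0.7


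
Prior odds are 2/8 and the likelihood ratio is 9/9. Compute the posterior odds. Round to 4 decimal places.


Posterior odds = prior odds * likelihood ratio
= (2/8) * (9/9)
= 18 / 72
= 0.25

0.25


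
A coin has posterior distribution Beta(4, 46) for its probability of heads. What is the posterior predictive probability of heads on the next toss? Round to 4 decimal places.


Posterior predictive = E[theta] = alpha/(alpha+beta)
= 4/50
= 0.08

0.08


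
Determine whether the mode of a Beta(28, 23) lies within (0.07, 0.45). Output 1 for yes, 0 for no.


First find the mode: (a-1)/(a+b-2) = 0.551
Is 0.551 in (0.07, 0.45)? 0

0


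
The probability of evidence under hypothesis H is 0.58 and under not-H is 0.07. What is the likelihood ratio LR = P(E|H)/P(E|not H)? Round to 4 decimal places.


LR = 0.58 / 0.07
= 8.2857

8.2857


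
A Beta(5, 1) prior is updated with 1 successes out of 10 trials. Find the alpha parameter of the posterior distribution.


In the Beta-Binomial conjugate update:
alpha_post = alpha_prior + successes
= 5 + 1
= 6

6


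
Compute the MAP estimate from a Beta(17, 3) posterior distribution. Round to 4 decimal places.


MAP = mode of Beta distribution
= (alpha - 1)/(alpha + beta - 2)
= (17-1)/(17+3-2)
= 16/18 = 0.8889

0.8889


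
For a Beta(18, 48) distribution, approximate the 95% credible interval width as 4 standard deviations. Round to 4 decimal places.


Variance of Beta(a,b) = ab / ((a+b)^2 * (a+b+1))
= 18*48 / ((66)^2 * 67)
= 0.003
SD = sqrt(0.003) = 0.0544
Width = 4 * SD = 0.2176

0.2176


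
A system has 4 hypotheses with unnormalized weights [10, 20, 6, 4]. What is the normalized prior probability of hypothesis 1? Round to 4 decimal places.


The normalized prior is the weight divided by the total.
Total weight = 40
P(H1) = 10 / 40 = 0.25

0.25


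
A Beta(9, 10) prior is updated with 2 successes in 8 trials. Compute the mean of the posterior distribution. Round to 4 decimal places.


After update: Beta(11, 16)
Mean = 11 / (11 + 16) = 11 / 27
= 0.4074

0.4074


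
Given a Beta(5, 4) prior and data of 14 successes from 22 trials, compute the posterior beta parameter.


Number of failures = 22 - 14 = 8
Posterior beta = 4 + 8 = 12

12


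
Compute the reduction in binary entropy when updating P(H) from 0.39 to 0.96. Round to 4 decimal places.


H_before = -p*log2(p) - (1-p)*log2(1-p) for p=0.39: 0.9648
H_after for p=0.96: 0.2423
Reduction = 0.9648 - 0.2423 = 0.7225

0.7225


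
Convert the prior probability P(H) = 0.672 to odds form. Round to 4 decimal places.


P(not H) = 1 - 0.672 = 0.328
Odds = 0.672 / 0.328 = 2.0488

2.0488


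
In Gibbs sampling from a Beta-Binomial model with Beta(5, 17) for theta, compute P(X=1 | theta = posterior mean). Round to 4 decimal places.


Posterior mean = alpha/(alpha+beta) = 5/22 = 0.2273
P(X=1|theta=mean) = theta = 0.2273

0.2273


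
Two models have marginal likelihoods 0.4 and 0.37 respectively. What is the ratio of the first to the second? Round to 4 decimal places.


Evidence ratio = 0.4 / 0.37
= 1.0811

1.0811
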